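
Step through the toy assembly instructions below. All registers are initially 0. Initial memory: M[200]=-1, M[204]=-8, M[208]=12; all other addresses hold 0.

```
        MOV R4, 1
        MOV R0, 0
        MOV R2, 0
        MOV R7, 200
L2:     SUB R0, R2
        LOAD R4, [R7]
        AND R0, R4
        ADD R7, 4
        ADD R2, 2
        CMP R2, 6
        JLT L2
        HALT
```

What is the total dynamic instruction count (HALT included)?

26

R4=1
R0=0
R2=0
R7=200
R0=0-0=0
R4=M[200]=-1
R0=0&(-1)=0
R7=200+4=204
R2=0+2=2
CMP R2, 6  (cmp 2,6)
JLT L2: taken
R0=0-2=-2
R4=M[204]=-8
R0=(-2)&(-8)=-8
R7=204+4=208
R2=2+2=4
CMP R2, 6  (cmp 4,6)
JLT L2: taken
R0=(-8)-4=-12
R4=M[208]=12
R0=(-12)&12=4
R7=208+4=212
R2=4+2=6
CMP R2, 6  (cmp 6,6)
JLT L2: not taken
halt.
Total executed instructions: 26.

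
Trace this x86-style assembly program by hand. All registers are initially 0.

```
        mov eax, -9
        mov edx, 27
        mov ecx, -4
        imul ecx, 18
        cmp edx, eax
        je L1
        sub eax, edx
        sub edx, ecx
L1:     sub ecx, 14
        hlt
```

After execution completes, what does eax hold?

mov eax, -9 → eax=-9
mov edx, 27 → edx=27
mov ecx, -4 → ecx=-4
imul ecx, 18 → ecx=(-4)*18=-72
cmp edx, eax  (cmp 27,-9)
je L1: not taken
sub eax, edx → eax=(-9)-27=-36
sub edx, ecx → edx=27-(-72)=99
sub ecx, 14 → ecx=(-72)-14=-86
halt.

-36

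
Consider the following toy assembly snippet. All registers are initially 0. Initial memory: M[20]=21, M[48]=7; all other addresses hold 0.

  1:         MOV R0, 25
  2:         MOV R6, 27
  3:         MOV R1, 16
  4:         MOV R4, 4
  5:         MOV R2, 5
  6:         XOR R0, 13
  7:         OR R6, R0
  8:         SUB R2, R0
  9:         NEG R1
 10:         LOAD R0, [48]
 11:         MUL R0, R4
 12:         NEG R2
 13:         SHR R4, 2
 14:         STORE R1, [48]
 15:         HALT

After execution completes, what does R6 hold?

31

after MOV R0, 25: R0=25
after MOV R6, 27: R6=27
after MOV R1, 16: R1=16
after MOV R4, 4: R4=4
after MOV R2, 5: R2=5
after XOR R0, 13: R0=25^13=20
after OR R6, R0: R6=27|20=31
after SUB R2, R0: R2=5-20=-15
after NEG R1: R1=-(16)=-16
after LOAD R0, [48]: R0=M[48]=7
after MUL R0, R4: R0=7*4=28
after NEG R2: R2=-(-15)=15
after SHR R4, 2: R4=4>>2=1
STORE R1, [48] → M[48]=-16
halt.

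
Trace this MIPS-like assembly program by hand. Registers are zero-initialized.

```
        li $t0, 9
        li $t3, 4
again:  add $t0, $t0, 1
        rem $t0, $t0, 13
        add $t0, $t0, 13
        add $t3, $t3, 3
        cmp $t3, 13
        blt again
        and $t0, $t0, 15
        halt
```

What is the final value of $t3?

$t0=9
$t3=4
$t0=9+1=10
$t0=10%13=10
$t0=10+13=23
$t3=4+3=7
cmp $t3, 13  (cmp 7,13)
blt again: taken
$t0=23+1=24
$t0=24%13=11
$t0=11+13=24
$t3=7+3=10
cmp $t3, 13  (cmp 10,13)
blt again: taken
$t0=24+1=25
$t0=25%13=12
$t0=12+13=25
$t3=10+3=13
cmp $t3, 13  (cmp 13,13)
blt again: not taken
$t0=25&15=9
halt.

13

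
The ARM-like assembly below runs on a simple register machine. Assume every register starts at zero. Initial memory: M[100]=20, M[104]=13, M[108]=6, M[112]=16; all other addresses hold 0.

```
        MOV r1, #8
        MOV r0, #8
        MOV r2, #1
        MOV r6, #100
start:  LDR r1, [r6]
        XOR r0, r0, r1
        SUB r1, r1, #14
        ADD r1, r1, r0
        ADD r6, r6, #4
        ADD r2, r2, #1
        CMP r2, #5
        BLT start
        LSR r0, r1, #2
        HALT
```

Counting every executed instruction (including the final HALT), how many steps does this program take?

after MOV r1, #8: r1=8
after MOV r0, #8: r0=8
after MOV r2, #1: r2=1
after MOV r6, #100: r6=100
after LDR r1, [r6]: r1=M[100]=20
after XOR r0, r0, r1: r0=8^20=28
after SUB r1, r1, #14: r1=20-14=6
after ADD r1, r1, r0: r1=6+28=34
after ADD r6, r6, #4: r6=100+4=104
after ADD r2, r2, #1: r2=1+1=2
CMP r2, #5  (cmp 2,5)
BLT start: taken
after LDR r1, [r6]: r1=M[104]=13
after XOR r0, r0, r1: r0=28^13=17
after SUB r1, r1, #14: r1=13-14=-1
after ADD r1, r1, r0: r1=(-1)+17=16
after ADD r6, r6, #4: r6=104+4=108
after ADD r2, r2, #1: r2=2+1=3
CMP r2, #5  (cmp 3,5)
BLT start: taken
after LDR r1, [r6]: r1=M[108]=6
after XOR r0, r0, r1: r0=17^6=23
after SUB r1, r1, #14: r1=6-14=-8
after ADD r1, r1, r0: r1=(-8)+23=15
after ADD r6, r6, #4: r6=108+4=112
after ADD r2, r2, #1: r2=3+1=4
CMP r2, #5  (cmp 4,5)
BLT start: taken
after LDR r1, [r6]: r1=M[112]=16
after XOR r0, r0, r1: r0=23^16=7
after SUB r1, r1, #14: r1=16-14=2
after ADD r1, r1, r0: r1=2+7=9
after ADD r6, r6, #4: r6=112+4=116
after ADD r2, r2, #1: r2=4+1=5
CMP r2, #5  (cmp 5,5)
BLT start: not taken
after LSR r0, r1, #2: r0=9>>2=2
halt.
Total executed instructions: 38.

38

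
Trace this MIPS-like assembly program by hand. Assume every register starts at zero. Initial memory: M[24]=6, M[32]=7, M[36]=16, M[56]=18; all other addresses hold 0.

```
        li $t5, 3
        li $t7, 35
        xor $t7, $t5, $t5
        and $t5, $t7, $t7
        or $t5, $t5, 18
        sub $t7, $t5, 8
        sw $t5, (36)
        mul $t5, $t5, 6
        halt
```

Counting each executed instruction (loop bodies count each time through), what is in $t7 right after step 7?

10

$t5=3
$t7=35
$t7=3^3=0
$t5=0&0=0
$t5=0|18=18
$t7=18-8=10
sw $t5, (36) → M[36]=18
After step 7: $t7 = 10.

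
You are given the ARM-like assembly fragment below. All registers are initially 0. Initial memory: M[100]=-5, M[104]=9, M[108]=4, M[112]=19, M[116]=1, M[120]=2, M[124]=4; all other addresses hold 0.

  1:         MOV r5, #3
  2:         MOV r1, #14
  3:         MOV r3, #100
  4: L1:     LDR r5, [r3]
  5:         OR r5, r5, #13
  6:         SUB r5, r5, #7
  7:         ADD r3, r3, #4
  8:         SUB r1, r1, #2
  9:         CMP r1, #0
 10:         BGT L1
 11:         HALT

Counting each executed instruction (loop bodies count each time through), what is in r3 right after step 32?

116

after MOV r5, #3: r5=3
after MOV r1, #14: r1=14
after MOV r3, #100: r3=100
after LDR r5, [r3]: r5=M[100]=-5
after OR r5, r5, #13: r5=(-5)|13=-1
after SUB r5, r5, #7: r5=(-1)-7=-8
after ADD r3, r3, #4: r3=100+4=104
after SUB r1, r1, #2: r1=14-2=12
CMP r1, #0  (cmp 12,0)
BGT L1: taken
after LDR r5, [r3]: r5=M[104]=9
after OR r5, r5, #13: r5=9|13=13
after SUB r5, r5, #7: r5=13-7=6
after ADD r3, r3, #4: r3=104+4=108
after SUB r1, r1, #2: r1=12-2=10
CMP r1, #0  (cmp 10,0)
BGT L1: taken
after LDR r5, [r3]: r5=M[108]=4
after OR r5, r5, #13: r5=4|13=13
after SUB r5, r5, #7: r5=13-7=6
after ADD r3, r3, #4: r3=108+4=112
after SUB r1, r1, #2: r1=10-2=8
CMP r1, #0  (cmp 8,0)
BGT L1: taken
after LDR r5, [r3]: r5=M[112]=19
after OR r5, r5, #13: r5=19|13=31
after SUB r5, r5, #7: r5=31-7=24
after ADD r3, r3, #4: r3=112+4=116
after SUB r1, r1, #2: r1=8-2=6
CMP r1, #0  (cmp 6,0)
BGT L1: taken
after LDR r5, [r3]: r5=M[116]=1
After step 32: r3 = 116.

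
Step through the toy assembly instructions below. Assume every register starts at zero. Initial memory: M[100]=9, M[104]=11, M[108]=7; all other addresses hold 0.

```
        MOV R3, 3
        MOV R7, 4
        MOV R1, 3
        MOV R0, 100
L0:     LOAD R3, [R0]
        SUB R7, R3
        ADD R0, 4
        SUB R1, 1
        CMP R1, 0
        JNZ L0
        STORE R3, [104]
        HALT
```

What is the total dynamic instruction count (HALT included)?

MOV R3, 3 → R3=3
MOV R7, 4 → R7=4
MOV R1, 3 → R1=3
MOV R0, 100 → R0=100
LOAD R3, [R0] → R3=M[100]=9
SUB R7, R3 → R7=4-9=-5
ADD R0, 4 → R0=100+4=104
SUB R1, 1 → R1=3-1=2
CMP R1, 0  (cmp 2,0)
JNZ L0: taken
LOAD R3, [R0] → R3=M[104]=11
SUB R7, R3 → R7=(-5)-11=-16
ADD R0, 4 → R0=104+4=108
SUB R1, 1 → R1=2-1=1
CMP R1, 0  (cmp 1,0)
JNZ L0: taken
LOAD R3, [R0] → R3=M[108]=7
SUB R7, R3 → R7=(-16)-7=-23
ADD R0, 4 → R0=108+4=112
SUB R1, 1 → R1=1-1=0
CMP R1, 0  (cmp 0,0)
JNZ L0: not taken
STORE R3, [104] → M[104]=7
halt.
Total executed instructions: 24.

24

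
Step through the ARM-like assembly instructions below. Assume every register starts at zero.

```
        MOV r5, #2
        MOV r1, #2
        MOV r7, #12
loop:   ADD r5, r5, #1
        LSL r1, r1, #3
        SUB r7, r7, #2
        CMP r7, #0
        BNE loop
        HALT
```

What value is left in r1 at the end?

MOV r5, #2 → r5=2
MOV r1, #2 → r1=2
MOV r7, #12 → r7=12
ADD r5, r5, #1 → r5=2+1=3
LSL r1, r1, #3 → r1=2<<3=16
SUB r7, r7, #2 → r7=12-2=10
CMP r7, #0  (cmp 10,0)
BNE loop: taken
ADD r5, r5, #1 → r5=3+1=4
LSL r1, r1, #3 → r1=16<<3=128
SUB r7, r7, #2 → r7=10-2=8
CMP r7, #0  (cmp 8,0)
BNE loop: taken
ADD r5, r5, #1 → r5=4+1=5
LSL r1, r1, #3 → r1=128<<3=1024
SUB r7, r7, #2 → r7=8-2=6
CMP r7, #0  (cmp 6,0)
BNE loop: taken
ADD r5, r5, #1 → r5=5+1=6
LSL r1, r1, #3 → r1=1024<<3=8192
SUB r7, r7, #2 → r7=6-2=4
CMP r7, #0  (cmp 4,0)
BNE loop: taken
ADD r5, r5, #1 → r5=6+1=7
LSL r1, r1, #3 → r1=8192<<3=65536
SUB r7, r7, #2 → r7=4-2=2
CMP r7, #0  (cmp 2,0)
BNE loop: taken
ADD r5, r5, #1 → r5=7+1=8
LSL r1, r1, #3 → r1=65536<<3=524288
SUB r7, r7, #2 → r7=2-2=0
CMP r7, #0  (cmp 0,0)
BNE loop: not taken
halt.

524288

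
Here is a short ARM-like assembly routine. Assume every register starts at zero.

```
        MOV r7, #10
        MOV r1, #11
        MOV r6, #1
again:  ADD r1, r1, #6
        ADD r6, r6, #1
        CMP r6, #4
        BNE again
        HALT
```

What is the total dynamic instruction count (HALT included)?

16

MOV r7, #10 → r7=10
MOV r1, #11 → r1=11
MOV r6, #1 → r6=1
ADD r1, r1, #6 → r1=11+6=17
ADD r6, r6, #1 → r6=1+1=2
CMP r6, #4  (cmp 2,4)
BNE again: taken
ADD r1, r1, #6 → r1=17+6=23
ADD r6, r6, #1 → r6=2+1=3
CMP r6, #4  (cmp 3,4)
BNE again: taken
ADD r1, r1, #6 → r1=23+6=29
ADD r6, r6, #1 → r6=3+1=4
CMP r6, #4  (cmp 4,4)
BNE again: not taken
halt.
Total executed instructions: 16.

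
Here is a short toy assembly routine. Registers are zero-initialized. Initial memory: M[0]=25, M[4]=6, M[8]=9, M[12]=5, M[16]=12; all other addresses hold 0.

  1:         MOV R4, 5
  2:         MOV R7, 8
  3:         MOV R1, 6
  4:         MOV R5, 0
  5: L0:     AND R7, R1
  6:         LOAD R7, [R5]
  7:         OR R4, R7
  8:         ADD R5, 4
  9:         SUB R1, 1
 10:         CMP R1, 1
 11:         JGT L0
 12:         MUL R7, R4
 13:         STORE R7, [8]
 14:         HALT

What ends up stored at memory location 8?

372

MOV R4, 5 → R4=5
MOV R7, 8 → R7=8
MOV R1, 6 → R1=6
MOV R5, 0 → R5=0
AND R7, R1 → R7=8&6=0
LOAD R7, [R5] → R7=M[0]=25
OR R4, R7 → R4=5|25=29
ADD R5, 4 → R5=0+4=4
SUB R1, 1 → R1=6-1=5
CMP R1, 1  (cmp 5,1)
JGT L0: taken
AND R7, R1 → R7=25&5=1
LOAD R7, [R5] → R7=M[4]=6
OR R4, R7 → R4=29|6=31
ADD R5, 4 → R5=4+4=8
SUB R1, 1 → R1=5-1=4
CMP R1, 1  (cmp 4,1)
JGT L0: taken
AND R7, R1 → R7=6&4=4
LOAD R7, [R5] → R7=M[8]=9
OR R4, R7 → R4=31|9=31
ADD R5, 4 → R5=8+4=12
SUB R1, 1 → R1=4-1=3
CMP R1, 1  (cmp 3,1)
JGT L0: taken
AND R7, R1 → R7=9&3=1
LOAD R7, [R5] → R7=M[12]=5
OR R4, R7 → R4=31|5=31
ADD R5, 4 → R5=12+4=16
SUB R1, 1 → R1=3-1=2
CMP R1, 1  (cmp 2,1)
JGT L0: taken
AND R7, R1 → R7=5&2=0
LOAD R7, [R5] → R7=M[16]=12
OR R4, R7 → R4=31|12=31
ADD R5, 4 → R5=16+4=20
SUB R1, 1 → R1=2-1=1
CMP R1, 1  (cmp 1,1)
JGT L0: not taken
MUL R7, R4 → R7=12*31=372
STORE R7, [8] → M[8]=372
halt.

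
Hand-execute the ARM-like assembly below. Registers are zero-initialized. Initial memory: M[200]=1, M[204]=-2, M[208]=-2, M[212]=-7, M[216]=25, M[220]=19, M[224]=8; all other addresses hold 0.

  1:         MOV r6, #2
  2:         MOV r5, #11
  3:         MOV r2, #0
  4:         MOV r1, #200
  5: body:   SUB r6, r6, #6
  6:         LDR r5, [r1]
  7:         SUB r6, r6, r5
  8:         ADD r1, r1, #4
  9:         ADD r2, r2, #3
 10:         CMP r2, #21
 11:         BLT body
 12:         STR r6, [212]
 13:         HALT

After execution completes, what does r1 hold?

after MOV r6, #2: r6=2
after MOV r5, #11: r5=11
after MOV r2, #0: r2=0
after MOV r1, #200: r1=200
after SUB r6, r6, #6: r6=2-6=-4
after LDR r5, [r1]: r5=M[200]=1
after SUB r6, r6, r5: r6=(-4)-1=-5
after ADD r1, r1, #4: r1=200+4=204
after ADD r2, r2, #3: r2=0+3=3
CMP r2, #21  (cmp 3,21)
BLT body: taken
after SUB r6, r6, #6: r6=(-5)-6=-11
after LDR r5, [r1]: r5=M[204]=-2
after SUB r6, r6, r5: r6=(-11)-(-2)=-9
after ADD r1, r1, #4: r1=204+4=208
after ADD r2, r2, #3: r2=3+3=6
CMP r2, #21  (cmp 6,21)
BLT body: taken
after SUB r6, r6, #6: r6=(-9)-6=-15
after LDR r5, [r1]: r5=M[208]=-2
after SUB r6, r6, r5: r6=(-15)-(-2)=-13
after ADD r1, r1, #4: r1=208+4=212
after ADD r2, r2, #3: r2=6+3=9
CMP r2, #21  (cmp 9,21)
BLT body: taken
after SUB r6, r6, #6: r6=(-13)-6=-19
after LDR r5, [r1]: r5=M[212]=-7
after SUB r6, r6, r5: r6=(-19)-(-7)=-12
after ADD r1, r1, #4: r1=212+4=216
after ADD r2, r2, #3: r2=9+3=12
CMP r2, #21  (cmp 12,21)
BLT body: taken
after SUB r6, r6, #6: r6=(-12)-6=-18
after LDR r5, [r1]: r5=M[216]=25
after SUB r6, r6, r5: r6=(-18)-25=-43
after ADD r1, r1, #4: r1=216+4=220
after ADD r2, r2, #3: r2=12+3=15
CMP r2, #21  (cmp 15,21)
BLT body: taken
after SUB r6, r6, #6: r6=(-43)-6=-49
after LDR r5, [r1]: r5=M[220]=19
after SUB r6, r6, r5: r6=(-49)-19=-68
after ADD r1, r1, #4: r1=220+4=224
after ADD r2, r2, #3: r2=15+3=18
CMP r2, #21  (cmp 18,21)
BLT body: taken
after SUB r6, r6, #6: r6=(-68)-6=-74
after LDR r5, [r1]: r5=M[224]=8
after SUB r6, r6, r5: r6=(-74)-8=-82
after ADD r1, r1, #4: r1=224+4=228
after ADD r2, r2, #3: r2=18+3=21
CMP r2, #21  (cmp 21,21)
BLT body: not taken
STR r6, [212] → M[212]=-82
halt.

228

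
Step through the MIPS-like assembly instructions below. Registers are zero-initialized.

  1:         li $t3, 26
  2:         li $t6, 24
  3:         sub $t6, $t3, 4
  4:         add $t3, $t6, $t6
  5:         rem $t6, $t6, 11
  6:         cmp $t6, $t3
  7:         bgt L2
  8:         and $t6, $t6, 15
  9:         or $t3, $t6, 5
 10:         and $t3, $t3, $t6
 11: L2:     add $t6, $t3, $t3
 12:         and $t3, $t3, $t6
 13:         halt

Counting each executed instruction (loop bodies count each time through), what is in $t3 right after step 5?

$t3=26
$t6=24
$t6=26-4=22
$t3=22+22=44
$t6=22%11=0
After step 5: $t3 = 44.

44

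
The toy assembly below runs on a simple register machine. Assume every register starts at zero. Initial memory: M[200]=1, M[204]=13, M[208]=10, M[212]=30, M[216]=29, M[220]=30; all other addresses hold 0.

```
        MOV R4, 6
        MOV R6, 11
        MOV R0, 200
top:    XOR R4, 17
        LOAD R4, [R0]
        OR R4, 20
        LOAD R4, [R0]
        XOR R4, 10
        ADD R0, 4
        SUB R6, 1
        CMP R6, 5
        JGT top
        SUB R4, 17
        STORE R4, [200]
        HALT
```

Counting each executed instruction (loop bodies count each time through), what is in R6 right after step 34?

R4=6
R6=11
R0=200
R4=6^17=23
R4=M[200]=1
R4=1|20=21
R4=M[200]=1
R4=1^10=11
R0=200+4=204
R6=11-1=10
CMP R6, 5  (cmp 10,5)
JGT top: taken
R4=11^17=26
R4=M[204]=13
R4=13|20=29
R4=M[204]=13
R4=13^10=7
R0=204+4=208
R6=10-1=9
CMP R6, 5  (cmp 9,5)
JGT top: taken
R4=7^17=22
R4=M[208]=10
R4=10|20=30
R4=M[208]=10
R4=10^10=0
R0=208+4=212
R6=9-1=8
CMP R6, 5  (cmp 8,5)
JGT top: taken
R4=0^17=17
R4=M[212]=30
R4=30|20=30
R4=M[212]=30
After step 34: R6 = 8.

8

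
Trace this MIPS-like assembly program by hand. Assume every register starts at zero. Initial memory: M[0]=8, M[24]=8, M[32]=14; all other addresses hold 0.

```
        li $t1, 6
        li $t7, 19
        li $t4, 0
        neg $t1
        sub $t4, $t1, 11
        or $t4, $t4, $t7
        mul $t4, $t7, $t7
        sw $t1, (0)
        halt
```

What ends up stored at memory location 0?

-6

li $t1, 6 → $t1=6
li $t7, 19 → $t7=19
li $t4, 0 → $t4=0
neg $t1 → $t1=-(6)=-6
sub $t4, $t1, 11 → $t4=(-6)-11=-17
or $t4, $t4, $t7 → $t4=(-17)|19=-1
mul $t4, $t7, $t7 → $t4=19*19=361
sw $t1, (0) → M[0]=-6
halt.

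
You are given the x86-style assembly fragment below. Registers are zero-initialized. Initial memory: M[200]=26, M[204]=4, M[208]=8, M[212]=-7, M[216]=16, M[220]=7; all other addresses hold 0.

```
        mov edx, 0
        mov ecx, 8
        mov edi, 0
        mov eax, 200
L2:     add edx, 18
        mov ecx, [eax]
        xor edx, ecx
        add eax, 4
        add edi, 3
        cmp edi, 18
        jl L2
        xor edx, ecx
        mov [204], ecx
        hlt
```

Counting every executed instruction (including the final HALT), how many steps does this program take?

49

edx=0
ecx=8
edi=0
eax=200
edx=0+18=18
ecx=M[200]=26
edx=18^26=8
eax=200+4=204
edi=0+3=3
cmp edi, 18  (cmp 3,18)
jl L2: taken
edx=8+18=26
ecx=M[204]=4
edx=26^4=30
eax=204+4=208
edi=3+3=6
cmp edi, 18  (cmp 6,18)
jl L2: taken
edx=30+18=48
ecx=M[208]=8
edx=48^8=56
eax=208+4=212
edi=6+3=9
cmp edi, 18  (cmp 9,18)
jl L2: taken
edx=56+18=74
ecx=M[212]=-7
edx=74^(-7)=-77
eax=212+4=216
edi=9+3=12
cmp edi, 18  (cmp 12,18)
jl L2: taken
edx=(-77)+18=-59
ecx=M[216]=16
edx=(-59)^16=-43
eax=216+4=220
edi=12+3=15
cmp edi, 18  (cmp 15,18)
jl L2: taken
edx=(-43)+18=-25
ecx=M[220]=7
edx=(-25)^7=-32
eax=220+4=224
edi=15+3=18
cmp edi, 18  (cmp 18,18)
jl L2: not taken
edx=(-32)^7=-25
mov [204], ecx → M[204]=7
halt.
Total executed instructions: 49.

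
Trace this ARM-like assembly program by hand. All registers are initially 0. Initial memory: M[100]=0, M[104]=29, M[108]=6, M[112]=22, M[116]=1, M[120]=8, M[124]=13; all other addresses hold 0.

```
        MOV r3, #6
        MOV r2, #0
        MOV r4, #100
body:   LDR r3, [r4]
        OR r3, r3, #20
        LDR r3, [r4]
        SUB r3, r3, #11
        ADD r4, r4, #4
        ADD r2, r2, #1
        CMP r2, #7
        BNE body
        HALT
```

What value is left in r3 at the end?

r3=6
r2=0
r4=100
r3=M[100]=0
r3=0|20=20
r3=M[100]=0
r3=0-11=-11
r4=100+4=104
r2=0+1=1
CMP r2, #7  (cmp 1,7)
BNE body: taken
r3=M[104]=29
r3=29|20=29
r3=M[104]=29
r3=29-11=18
r4=104+4=108
r2=1+1=2
CMP r2, #7  (cmp 2,7)
BNE body: taken
r3=M[108]=6
r3=6|20=22
r3=M[108]=6
r3=6-11=-5
r4=108+4=112
r2=2+1=3
CMP r2, #7  (cmp 3,7)
BNE body: taken
r3=M[112]=22
r3=22|20=22
r3=M[112]=22
r3=22-11=11
r4=112+4=116
r2=3+1=4
CMP r2, #7  (cmp 4,7)
BNE body: taken
r3=M[116]=1
r3=1|20=21
r3=M[116]=1
r3=1-11=-10
r4=116+4=120
r2=4+1=5
CMP r2, #7  (cmp 5,7)
BNE body: taken
r3=M[120]=8
r3=8|20=28
r3=M[120]=8
r3=8-11=-3
r4=120+4=124
r2=5+1=6
CMP r2, #7  (cmp 6,7)
BNE body: taken
r3=M[124]=13
r3=13|20=29
r3=M[124]=13
r3=13-11=2
r4=124+4=128
r2=6+1=7
CMP r2, #7  (cmp 7,7)
BNE body: not taken
halt.

2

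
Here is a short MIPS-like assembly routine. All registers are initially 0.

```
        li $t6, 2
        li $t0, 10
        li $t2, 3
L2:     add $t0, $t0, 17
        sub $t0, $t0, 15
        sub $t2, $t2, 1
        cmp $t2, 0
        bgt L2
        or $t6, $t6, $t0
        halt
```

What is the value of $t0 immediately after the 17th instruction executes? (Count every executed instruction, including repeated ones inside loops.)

16

$t6=2
$t0=10
$t2=3
$t0=10+17=27
$t0=27-15=12
$t2=3-1=2
cmp $t2, 0  (cmp 2,0)
bgt L2: taken
$t0=12+17=29
$t0=29-15=14
$t2=2-1=1
cmp $t2, 0  (cmp 1,0)
bgt L2: taken
$t0=14+17=31
$t0=31-15=16
$t2=1-1=0
cmp $t2, 0  (cmp 0,0)
After step 17: $t0 = 16.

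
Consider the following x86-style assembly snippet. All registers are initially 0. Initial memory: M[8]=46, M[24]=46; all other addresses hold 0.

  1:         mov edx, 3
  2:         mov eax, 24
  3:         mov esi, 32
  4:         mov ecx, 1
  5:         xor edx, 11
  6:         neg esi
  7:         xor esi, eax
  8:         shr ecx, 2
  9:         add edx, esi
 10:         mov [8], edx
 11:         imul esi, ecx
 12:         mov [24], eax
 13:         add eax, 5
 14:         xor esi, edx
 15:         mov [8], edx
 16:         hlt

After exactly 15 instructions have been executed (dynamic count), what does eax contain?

29

edx=3
eax=24
esi=32
ecx=1
edx=3^11=8
esi=-(32)=-32
esi=(-32)^24=-8
ecx=1>>2=0
edx=8+(-8)=0
mov [8], edx → M[8]=0
esi=(-8)*0=0
mov [24], eax → M[24]=24
eax=24+5=29
esi=0^0=0
mov [8], edx → M[8]=0
After step 15: eax = 29.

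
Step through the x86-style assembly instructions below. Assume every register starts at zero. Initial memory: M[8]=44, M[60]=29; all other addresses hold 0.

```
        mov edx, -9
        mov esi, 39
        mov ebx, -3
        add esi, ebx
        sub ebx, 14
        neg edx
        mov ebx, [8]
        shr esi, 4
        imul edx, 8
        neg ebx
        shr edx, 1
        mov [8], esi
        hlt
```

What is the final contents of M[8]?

edx=-9
esi=39
ebx=-3
esi=39+(-3)=36
ebx=(-3)-14=-17
edx=-(-9)=9
ebx=M[8]=44
esi=36>>4=2
edx=9*8=72
ebx=-(44)=-44
edx=72>>1=36
mov [8], esi → M[8]=2
halt.

2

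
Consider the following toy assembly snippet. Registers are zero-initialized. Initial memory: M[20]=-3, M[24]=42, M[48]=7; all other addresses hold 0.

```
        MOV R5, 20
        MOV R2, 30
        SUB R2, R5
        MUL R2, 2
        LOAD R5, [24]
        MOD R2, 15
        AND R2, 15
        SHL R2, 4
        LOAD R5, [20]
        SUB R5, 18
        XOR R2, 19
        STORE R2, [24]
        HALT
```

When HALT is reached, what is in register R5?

MOV R5, 20 → R5=20
MOV R2, 30 → R2=30
SUB R2, R5 → R2=30-20=10
MUL R2, 2 → R2=10*2=20
LOAD R5, [24] → R5=M[24]=42
MOD R2, 15 → R2=20%15=5
AND R2, 15 → R2=5&15=5
SHL R2, 4 → R2=5<<4=80
LOAD R5, [20] → R5=M[20]=-3
SUB R5, 18 → R5=(-3)-18=-21
XOR R2, 19 → R2=80^19=67
STORE R2, [24] → M[24]=67
halt.

-21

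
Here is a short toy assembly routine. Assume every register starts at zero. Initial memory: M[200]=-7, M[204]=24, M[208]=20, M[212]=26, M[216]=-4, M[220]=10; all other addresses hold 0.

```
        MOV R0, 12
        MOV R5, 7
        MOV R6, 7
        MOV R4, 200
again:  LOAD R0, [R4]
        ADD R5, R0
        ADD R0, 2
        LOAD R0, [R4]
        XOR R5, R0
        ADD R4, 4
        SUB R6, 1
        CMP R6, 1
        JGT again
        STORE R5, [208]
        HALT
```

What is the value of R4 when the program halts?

224

MOV R0, 12 → R0=12
MOV R5, 7 → R5=7
MOV R6, 7 → R6=7
MOV R4, 200 → R4=200
LOAD R0, [R4] → R0=M[200]=-7
ADD R5, R0 → R5=7+(-7)=0
ADD R0, 2 → R0=(-7)+2=-5
LOAD R0, [R4] → R0=M[200]=-7
XOR R5, R0 → R5=0^(-7)=-7
ADD R4, 4 → R4=200+4=204
SUB R6, 1 → R6=7-1=6
CMP R6, 1  (cmp 6,1)
JGT again: taken
LOAD R0, [R4] → R0=M[204]=24
ADD R5, R0 → R5=(-7)+24=17
ADD R0, 2 → R0=24+2=26
LOAD R0, [R4] → R0=M[204]=24
XOR R5, R0 → R5=17^24=9
ADD R4, 4 → R4=204+4=208
SUB R6, 1 → R6=6-1=5
CMP R6, 1  (cmp 5,1)
JGT again: taken
LOAD R0, [R4] → R0=M[208]=20
ADD R5, R0 → R5=9+20=29
ADD R0, 2 → R0=20+2=22
LOAD R0, [R4] → R0=M[208]=20
XOR R5, R0 → R5=29^20=9
ADD R4, 4 → R4=208+4=212
SUB R6, 1 → R6=5-1=4
CMP R6, 1  (cmp 4,1)
JGT again: taken
LOAD R0, [R4] → R0=M[212]=26
ADD R5, R0 → R5=9+26=35
ADD R0, 2 → R0=26+2=28
LOAD R0, [R4] → R0=M[212]=26
XOR R5, R0 → R5=35^26=57
ADD R4, 4 → R4=212+4=216
SUB R6, 1 → R6=4-1=3
CMP R6, 1  (cmp 3,1)
JGT again: taken
LOAD R0, [R4] → R0=M[216]=-4
ADD R5, R0 → R5=57+(-4)=53
ADD R0, 2 → R0=(-4)+2=-2
LOAD R0, [R4] → R0=M[216]=-4
XOR R5, R0 → R5=53^(-4)=-55
ADD R4, 4 → R4=216+4=220
SUB R6, 1 → R6=3-1=2
CMP R6, 1  (cmp 2,1)
JGT again: taken
LOAD R0, [R4] → R0=M[220]=10
ADD R5, R0 → R5=(-55)+10=-45
ADD R0, 2 → R0=10+2=12
LOAD R0, [R4] → R0=M[220]=10
XOR R5, R0 → R5=(-45)^10=-39
ADD R4, 4 → R4=220+4=224
SUB R6, 1 → R6=2-1=1
CMP R6, 1  (cmp 1,1)
JGT again: not taken
STORE R5, [208] → M[208]=-39
halt.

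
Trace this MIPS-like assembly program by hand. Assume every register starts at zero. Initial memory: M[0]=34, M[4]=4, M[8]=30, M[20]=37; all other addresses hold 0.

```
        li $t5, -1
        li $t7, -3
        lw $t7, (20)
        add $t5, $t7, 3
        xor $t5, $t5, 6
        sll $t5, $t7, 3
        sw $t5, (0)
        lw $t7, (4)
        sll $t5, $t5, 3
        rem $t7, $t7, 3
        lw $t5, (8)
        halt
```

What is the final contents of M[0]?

296

li $t5, -1 → $t5=-1
li $t7, -3 → $t7=-3
lw $t7, (20) → $t7=M[20]=37
add $t5, $t7, 3 → $t5=37+3=40
xor $t5, $t5, 6 → $t5=40^6=46
sll $t5, $t7, 3 → $t5=37<<3=296
sw $t5, (0) → M[0]=296
lw $t7, (4) → $t7=M[4]=4
sll $t5, $t5, 3 → $t5=296<<3=2368
rem $t7, $t7, 3 → $t7=4%3=1
lw $t5, (8) → $t5=M[8]=30
halt.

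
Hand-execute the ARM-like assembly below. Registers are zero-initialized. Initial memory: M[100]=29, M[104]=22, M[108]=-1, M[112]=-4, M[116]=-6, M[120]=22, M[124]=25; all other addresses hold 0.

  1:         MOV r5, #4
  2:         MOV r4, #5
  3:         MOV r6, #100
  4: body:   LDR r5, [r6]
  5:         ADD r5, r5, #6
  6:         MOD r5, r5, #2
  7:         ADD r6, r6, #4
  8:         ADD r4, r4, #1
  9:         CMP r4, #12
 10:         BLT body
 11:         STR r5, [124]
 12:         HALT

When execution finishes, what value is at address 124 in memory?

after MOV r5, #4: r5=4
after MOV r4, #5: r4=5
after MOV r6, #100: r6=100
after LDR r5, [r6]: r5=M[100]=29
after ADD r5, r5, #6: r5=29+6=35
after MOD r5, r5, #2: r5=35%2=1
after ADD r6, r6, #4: r6=100+4=104
after ADD r4, r4, #1: r4=5+1=6
CMP r4, #12  (cmp 6,12)
BLT body: taken
after LDR r5, [r6]: r5=M[104]=22
after ADD r5, r5, #6: r5=22+6=28
after MOD r5, r5, #2: r5=28%2=0
after ADD r6, r6, #4: r6=104+4=108
after ADD r4, r4, #1: r4=6+1=7
CMP r4, #12  (cmp 7,12)
BLT body: taken
after LDR r5, [r6]: r5=M[108]=-1
after ADD r5, r5, #6: r5=(-1)+6=5
after MOD r5, r5, #2: r5=5%2=1
after ADD r6, r6, #4: r6=108+4=112
after ADD r4, r4, #1: r4=7+1=8
CMP r4, #12  (cmp 8,12)
BLT body: taken
after LDR r5, [r6]: r5=M[112]=-4
after ADD r5, r5, #6: r5=(-4)+6=2
after MOD r5, r5, #2: r5=2%2=0
after ADD r6, r6, #4: r6=112+4=116
after ADD r4, r4, #1: r4=8+1=9
CMP r4, #12  (cmp 9,12)
BLT body: taken
after LDR r5, [r6]: r5=M[116]=-6
after ADD r5, r5, #6: r5=(-6)+6=0
after MOD r5, r5, #2: r5=0%2=0
after ADD r6, r6, #4: r6=116+4=120
after ADD r4, r4, #1: r4=9+1=10
CMP r4, #12  (cmp 10,12)
BLT body: taken
after LDR r5, [r6]: r5=M[120]=22
after ADD r5, r5, #6: r5=22+6=28
after MOD r5, r5, #2: r5=28%2=0
after ADD r6, r6, #4: r6=120+4=124
after ADD r4, r4, #1: r4=10+1=11
CMP r4, #12  (cmp 11,12)
BLT body: taken
after LDR r5, [r6]: r5=M[124]=25
after ADD r5, r5, #6: r5=25+6=31
after MOD r5, r5, #2: r5=31%2=1
after ADD r6, r6, #4: r6=124+4=128
after ADD r4, r4, #1: r4=11+1=12
CMP r4, #12  (cmp 12,12)
BLT body: not taken
STR r5, [124] → M[124]=1
halt.

1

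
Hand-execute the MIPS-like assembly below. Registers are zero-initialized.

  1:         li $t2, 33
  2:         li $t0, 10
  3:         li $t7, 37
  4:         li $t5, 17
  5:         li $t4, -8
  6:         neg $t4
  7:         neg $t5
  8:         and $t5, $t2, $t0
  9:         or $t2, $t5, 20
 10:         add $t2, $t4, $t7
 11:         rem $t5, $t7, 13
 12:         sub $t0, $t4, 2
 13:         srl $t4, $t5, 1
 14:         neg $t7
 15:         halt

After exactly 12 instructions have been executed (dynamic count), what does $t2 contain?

after li $t2, 33: $t2=33
after li $t0, 10: $t0=10
after li $t7, 37: $t7=37
after li $t5, 17: $t5=17
after li $t4, -8: $t4=-8
after neg $t4: $t4=-(-8)=8
after neg $t5: $t5=-(17)=-17
after and $t5, $t2, $t0: $t5=33&10=0
after or $t2, $t5, 20: $t2=0|20=20
after add $t2, $t4, $t7: $t2=8+37=45
after rem $t5, $t7, 13: $t5=37%13=11
after sub $t0, $t4, 2: $t0=8-2=6
After step 12: $t2 = 45.

45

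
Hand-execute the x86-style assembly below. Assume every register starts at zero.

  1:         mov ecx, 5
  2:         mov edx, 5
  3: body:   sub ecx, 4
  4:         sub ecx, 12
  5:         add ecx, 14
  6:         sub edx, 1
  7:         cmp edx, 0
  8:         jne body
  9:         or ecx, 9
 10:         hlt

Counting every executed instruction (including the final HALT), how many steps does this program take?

34

after mov ecx, 5: ecx=5
after mov edx, 5: edx=5
after sub ecx, 4: ecx=5-4=1
after sub ecx, 12: ecx=1-12=-11
after add ecx, 14: ecx=(-11)+14=3
after sub edx, 1: edx=5-1=4
cmp edx, 0  (cmp 4,0)
jne body: taken
after sub ecx, 4: ecx=3-4=-1
after sub ecx, 12: ecx=(-1)-12=-13
after add ecx, 14: ecx=(-13)+14=1
after sub edx, 1: edx=4-1=3
cmp edx, 0  (cmp 3,0)
jne body: taken
after sub ecx, 4: ecx=1-4=-3
after sub ecx, 12: ecx=(-3)-12=-15
after add ecx, 14: ecx=(-15)+14=-1
after sub edx, 1: edx=3-1=2
cmp edx, 0  (cmp 2,0)
jne body: taken
after sub ecx, 4: ecx=(-1)-4=-5
after sub ecx, 12: ecx=(-5)-12=-17
after add ecx, 14: ecx=(-17)+14=-3
after sub edx, 1: edx=2-1=1
cmp edx, 0  (cmp 1,0)
jne body: taken
after sub ecx, 4: ecx=(-3)-4=-7
after sub ecx, 12: ecx=(-7)-12=-19
after add ecx, 14: ecx=(-19)+14=-5
after sub edx, 1: edx=1-1=0
cmp edx, 0  (cmp 0,0)
jne body: not taken
after or ecx, 9: ecx=(-5)|9=-5
halt.
Total executed instructions: 34.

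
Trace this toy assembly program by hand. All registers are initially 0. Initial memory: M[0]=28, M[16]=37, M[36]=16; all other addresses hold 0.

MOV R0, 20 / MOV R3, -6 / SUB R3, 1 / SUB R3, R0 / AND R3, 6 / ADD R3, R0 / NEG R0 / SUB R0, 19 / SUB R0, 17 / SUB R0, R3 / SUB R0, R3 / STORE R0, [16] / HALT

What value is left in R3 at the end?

24

MOV R0, 20 → R0=20
MOV R3, -6 → R3=-6
SUB R3, 1 → R3=(-6)-1=-7
SUB R3, R0 → R3=(-7)-20=-27
AND R3, 6 → R3=(-27)&6=4
ADD R3, R0 → R3=4+20=24
NEG R0 → R0=-(20)=-20
SUB R0, 19 → R0=(-20)-19=-39
SUB R0, 17 → R0=(-39)-17=-56
SUB R0, R3 → R0=(-56)-24=-80
SUB R0, R3 → R0=(-80)-24=-104
STORE R0, [16] → M[16]=-104
halt.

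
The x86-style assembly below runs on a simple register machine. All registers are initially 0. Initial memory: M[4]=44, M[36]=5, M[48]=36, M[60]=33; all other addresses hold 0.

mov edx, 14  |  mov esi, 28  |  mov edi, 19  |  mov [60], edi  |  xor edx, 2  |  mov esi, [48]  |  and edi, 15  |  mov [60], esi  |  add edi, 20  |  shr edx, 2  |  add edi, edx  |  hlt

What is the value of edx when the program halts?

mov edx, 14 → edx=14
mov esi, 28 → esi=28
mov edi, 19 → edi=19
mov [60], edi → M[60]=19
xor edx, 2 → edx=14^2=12
mov esi, [48] → esi=M[48]=36
and edi, 15 → edi=19&15=3
mov [60], esi → M[60]=36
add edi, 20 → edi=3+20=23
shr edx, 2 → edx=12>>2=3
add edi, edx → edi=23+3=26
halt.

3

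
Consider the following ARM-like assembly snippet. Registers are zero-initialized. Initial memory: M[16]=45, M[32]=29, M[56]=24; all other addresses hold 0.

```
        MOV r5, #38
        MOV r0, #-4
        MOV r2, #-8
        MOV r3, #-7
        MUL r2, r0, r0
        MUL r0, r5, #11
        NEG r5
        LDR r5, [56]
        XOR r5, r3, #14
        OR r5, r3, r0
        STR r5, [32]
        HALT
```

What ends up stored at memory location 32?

-5

r5=38
r0=-4
r2=-8
r3=-7
r2=(-4)*(-4)=16
r0=38*11=418
r5=-(38)=-38
r5=M[56]=24
r5=(-7)^14=-9
r5=(-7)|418=-5
STR r5, [32] → M[32]=-5
halt.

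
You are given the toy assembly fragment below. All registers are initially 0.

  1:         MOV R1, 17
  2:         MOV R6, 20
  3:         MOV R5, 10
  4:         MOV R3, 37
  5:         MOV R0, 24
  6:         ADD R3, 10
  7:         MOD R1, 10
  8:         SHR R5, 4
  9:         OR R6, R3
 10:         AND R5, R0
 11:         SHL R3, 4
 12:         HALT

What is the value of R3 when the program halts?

R1=17
R6=20
R5=10
R3=37
R0=24
R3=37+10=47
R1=17%10=7
R5=10>>4=0
R6=20|47=63
R5=0&24=0
R3=47<<4=752
halt.

752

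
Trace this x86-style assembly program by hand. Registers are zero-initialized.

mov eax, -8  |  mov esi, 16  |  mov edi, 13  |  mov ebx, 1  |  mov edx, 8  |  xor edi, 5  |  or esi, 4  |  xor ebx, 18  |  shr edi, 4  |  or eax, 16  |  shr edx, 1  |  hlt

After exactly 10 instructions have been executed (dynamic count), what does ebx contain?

after mov eax, -8: eax=-8
after mov esi, 16: esi=16
after mov edi, 13: edi=13
after mov ebx, 1: ebx=1
after mov edx, 8: edx=8
after xor edi, 5: edi=13^5=8
after or esi, 4: esi=16|4=20
after xor ebx, 18: ebx=1^18=19
after shr edi, 4: edi=8>>4=0
after or eax, 16: eax=(-8)|16=-8
After step 10: ebx = 19.

19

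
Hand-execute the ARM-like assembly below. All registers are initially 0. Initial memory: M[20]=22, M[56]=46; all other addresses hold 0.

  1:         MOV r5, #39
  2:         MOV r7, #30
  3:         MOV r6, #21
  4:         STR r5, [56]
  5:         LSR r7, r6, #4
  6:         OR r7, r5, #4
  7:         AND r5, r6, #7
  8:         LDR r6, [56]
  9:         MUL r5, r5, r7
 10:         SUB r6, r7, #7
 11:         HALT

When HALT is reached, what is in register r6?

32

MOV r5, #39 → r5=39
MOV r7, #30 → r7=30
MOV r6, #21 → r6=21
STR r5, [56] → M[56]=39
LSR r7, r6, #4 → r7=21>>4=1
OR r7, r5, #4 → r7=39|4=39
AND r5, r6, #7 → r5=21&7=5
LDR r6, [56] → r6=M[56]=39
MUL r5, r5, r7 → r5=5*39=195
SUB r6, r7, #7 → r6=39-7=32
halt.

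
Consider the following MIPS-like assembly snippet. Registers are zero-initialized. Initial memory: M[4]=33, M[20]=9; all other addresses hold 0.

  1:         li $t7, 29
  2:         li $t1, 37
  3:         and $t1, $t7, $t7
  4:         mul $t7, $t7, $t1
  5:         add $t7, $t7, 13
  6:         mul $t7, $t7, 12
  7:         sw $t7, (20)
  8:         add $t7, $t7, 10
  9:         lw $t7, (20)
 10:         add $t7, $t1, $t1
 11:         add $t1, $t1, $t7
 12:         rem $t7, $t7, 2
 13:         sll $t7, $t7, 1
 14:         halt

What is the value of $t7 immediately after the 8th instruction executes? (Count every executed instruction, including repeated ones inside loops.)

10258

$t7=29
$t1=37
$t1=29&29=29
$t7=29*29=841
$t7=841+13=854
$t7=854*12=10248
sw $t7, (20) → M[20]=10248
$t7=10248+10=10258
After step 8: $t7 = 10258.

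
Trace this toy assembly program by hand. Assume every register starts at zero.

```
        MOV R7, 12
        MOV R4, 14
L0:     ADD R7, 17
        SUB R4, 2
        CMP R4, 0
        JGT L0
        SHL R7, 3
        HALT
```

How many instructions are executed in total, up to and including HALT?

32

after MOV R7, 12: R7=12
after MOV R4, 14: R4=14
after ADD R7, 17: R7=12+17=29
after SUB R4, 2: R4=14-2=12
CMP R4, 0  (cmp 12,0)
JGT L0: taken
after ADD R7, 17: R7=29+17=46
after SUB R4, 2: R4=12-2=10
CMP R4, 0  (cmp 10,0)
JGT L0: taken
after ADD R7, 17: R7=46+17=63
after SUB R4, 2: R4=10-2=8
CMP R4, 0  (cmp 8,0)
JGT L0: taken
after ADD R7, 17: R7=63+17=80
after SUB R4, 2: R4=8-2=6
CMP R4, 0  (cmp 6,0)
JGT L0: taken
after ADD R7, 17: R7=80+17=97
after SUB R4, 2: R4=6-2=4
CMP R4, 0  (cmp 4,0)
JGT L0: taken
after ADD R7, 17: R7=97+17=114
after SUB R4, 2: R4=4-2=2
CMP R4, 0  (cmp 2,0)
JGT L0: taken
after ADD R7, 17: R7=114+17=131
after SUB R4, 2: R4=2-2=0
CMP R4, 0  (cmp 0,0)
JGT L0: not taken
after SHL R7, 3: R7=131<<3=1048
halt.
Total executed instructions: 32.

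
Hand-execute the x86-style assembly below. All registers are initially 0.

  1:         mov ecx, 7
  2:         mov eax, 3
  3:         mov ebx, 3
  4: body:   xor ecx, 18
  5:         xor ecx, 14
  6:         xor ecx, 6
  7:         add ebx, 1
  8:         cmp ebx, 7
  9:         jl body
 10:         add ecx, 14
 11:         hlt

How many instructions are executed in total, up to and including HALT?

after mov ecx, 7: ecx=7
after mov eax, 3: eax=3
after mov ebx, 3: ebx=3
after xor ecx, 18: ecx=7^18=21
after xor ecx, 14: ecx=21^14=27
after xor ecx, 6: ecx=27^6=29
after add ebx, 1: ebx=3+1=4
cmp ebx, 7  (cmp 4,7)
jl body: taken
after xor ecx, 18: ecx=29^18=15
after xor ecx, 14: ecx=15^14=1
after xor ecx, 6: ecx=1^6=7
after add ebx, 1: ebx=4+1=5
cmp ebx, 7  (cmp 5,7)
jl body: taken
after xor ecx, 18: ecx=7^18=21
after xor ecx, 14: ecx=21^14=27
after xor ecx, 6: ecx=27^6=29
after add ebx, 1: ebx=5+1=6
cmp ebx, 7  (cmp 6,7)
jl body: taken
after xor ecx, 18: ecx=29^18=15
after xor ecx, 14: ecx=15^14=1
after xor ecx, 6: ecx=1^6=7
after add ebx, 1: ebx=6+1=7
cmp ebx, 7  (cmp 7,7)
jl body: not taken
after add ecx, 14: ecx=7+14=21
halt.
Total executed instructions: 29.

29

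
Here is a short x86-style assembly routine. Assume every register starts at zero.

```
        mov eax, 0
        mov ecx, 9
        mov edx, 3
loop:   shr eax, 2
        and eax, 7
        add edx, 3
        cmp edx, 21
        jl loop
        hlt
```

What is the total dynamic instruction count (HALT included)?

34

mov eax, 0 → eax=0
mov ecx, 9 → ecx=9
mov edx, 3 → edx=3
shr eax, 2 → eax=0>>2=0
and eax, 7 → eax=0&7=0
add edx, 3 → edx=3+3=6
cmp edx, 21  (cmp 6,21)
jl loop: taken
shr eax, 2 → eax=0>>2=0
and eax, 7 → eax=0&7=0
add edx, 3 → edx=6+3=9
cmp edx, 21  (cmp 9,21)
jl loop: taken
shr eax, 2 → eax=0>>2=0
and eax, 7 → eax=0&7=0
add edx, 3 → edx=9+3=12
cmp edx, 21  (cmp 12,21)
jl loop: taken
shr eax, 2 → eax=0>>2=0
and eax, 7 → eax=0&7=0
add edx, 3 → edx=12+3=15
cmp edx, 21  (cmp 15,21)
jl loop: taken
shr eax, 2 → eax=0>>2=0
and eax, 7 → eax=0&7=0
add edx, 3 → edx=15+3=18
cmp edx, 21  (cmp 18,21)
jl loop: taken
shr eax, 2 → eax=0>>2=0
and eax, 7 → eax=0&7=0
add edx, 3 → edx=18+3=21
cmp edx, 21  (cmp 21,21)
jl loop: not taken
halt.
Total executed instructions: 34.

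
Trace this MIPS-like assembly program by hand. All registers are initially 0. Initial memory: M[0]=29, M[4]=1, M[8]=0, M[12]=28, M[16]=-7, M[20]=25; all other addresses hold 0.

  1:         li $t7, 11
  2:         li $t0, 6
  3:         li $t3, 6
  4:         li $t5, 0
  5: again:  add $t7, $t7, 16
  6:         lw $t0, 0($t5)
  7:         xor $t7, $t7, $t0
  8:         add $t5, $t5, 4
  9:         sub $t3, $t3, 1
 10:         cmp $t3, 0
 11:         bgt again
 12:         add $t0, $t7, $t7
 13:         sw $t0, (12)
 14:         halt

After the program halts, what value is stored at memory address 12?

li $t7, 11 → $t7=11
li $t0, 6 → $t0=6
li $t3, 6 → $t3=6
li $t5, 0 → $t5=0
add $t7, $t7, 16 → $t7=11+16=27
lw $t0, 0($t5) → $t0=M[0]=29
xor $t7, $t7, $t0 → $t7=27^29=6
add $t5, $t5, 4 → $t5=0+4=4
sub $t3, $t3, 1 → $t3=6-1=5
cmp $t3, 0  (cmp 5,0)
bgt again: taken
add $t7, $t7, 16 → $t7=6+16=22
lw $t0, 0($t5) → $t0=M[4]=1
xor $t7, $t7, $t0 → $t7=22^1=23
add $t5, $t5, 4 → $t5=4+4=8
sub $t3, $t3, 1 → $t3=5-1=4
cmp $t3, 0  (cmp 4,0)
bgt again: taken
add $t7, $t7, 16 → $t7=23+16=39
lw $t0, 0($t5) → $t0=M[8]=0
xor $t7, $t7, $t0 → $t7=39^0=39
add $t5, $t5, 4 → $t5=8+4=12
sub $t3, $t3, 1 → $t3=4-1=3
cmp $t3, 0  (cmp 3,0)
bgt again: taken
add $t7, $t7, 16 → $t7=39+16=55
lw $t0, 0($t5) → $t0=M[12]=28
xor $t7, $t7, $t0 → $t7=55^28=43
add $t5, $t5, 4 → $t5=12+4=16
sub $t3, $t3, 1 → $t3=3-1=2
cmp $t3, 0  (cmp 2,0)
bgt again: taken
add $t7, $t7, 16 → $t7=43+16=59
lw $t0, 0($t5) → $t0=M[16]=-7
xor $t7, $t7, $t0 → $t7=59^(-7)=-62
add $t5, $t5, 4 → $t5=16+4=20
sub $t3, $t3, 1 → $t3=2-1=1
cmp $t3, 0  (cmp 1,0)
bgt again: taken
add $t7, $t7, 16 → $t7=(-62)+16=-46
lw $t0, 0($t5) → $t0=M[20]=25
xor $t7, $t7, $t0 → $t7=(-46)^25=-53
add $t5, $t5, 4 → $t5=20+4=24
sub $t3, $t3, 1 → $t3=1-1=0
cmp $t3, 0  (cmp 0,0)
bgt again: not taken
add $t0, $t7, $t7 → $t0=(-53)+(-53)=-106
sw $t0, (12) → M[12]=-106
halt.

-106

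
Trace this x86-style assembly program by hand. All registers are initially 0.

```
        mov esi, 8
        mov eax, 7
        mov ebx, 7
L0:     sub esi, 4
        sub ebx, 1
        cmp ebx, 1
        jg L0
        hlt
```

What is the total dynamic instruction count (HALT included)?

after mov esi, 8: esi=8
after mov eax, 7: eax=7
after mov ebx, 7: ebx=7
after sub esi, 4: esi=8-4=4
after sub ebx, 1: ebx=7-1=6
cmp ebx, 1  (cmp 6,1)
jg L0: taken
after sub esi, 4: esi=4-4=0
after sub ebx, 1: ebx=6-1=5
cmp ebx, 1  (cmp 5,1)
jg L0: taken
after sub esi, 4: esi=0-4=-4
after sub ebx, 1: ebx=5-1=4
cmp ebx, 1  (cmp 4,1)
jg L0: taken
after sub esi, 4: esi=(-4)-4=-8
after sub ebx, 1: ebx=4-1=3
cmp ebx, 1  (cmp 3,1)
jg L0: taken
after sub esi, 4: esi=(-8)-4=-12
after sub ebx, 1: ebx=3-1=2
cmp ebx, 1  (cmp 2,1)
jg L0: taken
after sub esi, 4: esi=(-12)-4=-16
after sub ebx, 1: ebx=2-1=1
cmp ebx, 1  (cmp 1,1)
jg L0: not taken
halt.
Total executed instructions: 28.

28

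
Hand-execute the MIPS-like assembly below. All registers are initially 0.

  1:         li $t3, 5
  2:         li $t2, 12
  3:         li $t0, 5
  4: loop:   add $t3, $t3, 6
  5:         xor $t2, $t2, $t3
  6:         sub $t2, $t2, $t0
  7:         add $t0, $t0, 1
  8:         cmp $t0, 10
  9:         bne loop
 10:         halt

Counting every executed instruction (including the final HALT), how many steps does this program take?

li $t3, 5 → $t3=5
li $t2, 12 → $t2=12
li $t0, 5 → $t0=5
add $t3, $t3, 6 → $t3=5+6=11
xor $t2, $t2, $t3 → $t2=12^11=7
sub $t2, $t2, $t0 → $t2=7-5=2
add $t0, $t0, 1 → $t0=5+1=6
cmp $t0, 10  (cmp 6,10)
bne loop: taken
add $t3, $t3, 6 → $t3=11+6=17
xor $t2, $t2, $t3 → $t2=2^17=19
sub $t2, $t2, $t0 → $t2=19-6=13
add $t0, $t0, 1 → $t0=6+1=7
cmp $t0, 10  (cmp 7,10)
bne loop: taken
add $t3, $t3, 6 → $t3=17+6=23
xor $t2, $t2, $t3 → $t2=13^23=26
sub $t2, $t2, $t0 → $t2=26-7=19
add $t0, $t0, 1 → $t0=7+1=8
cmp $t0, 10  (cmp 8,10)
bne loop: taken
add $t3, $t3, 6 → $t3=23+6=29
xor $t2, $t2, $t3 → $t2=19^29=14
sub $t2, $t2, $t0 → $t2=14-8=6
add $t0, $t0, 1 → $t0=8+1=9
cmp $t0, 10  (cmp 9,10)
bne loop: taken
add $t3, $t3, 6 → $t3=29+6=35
xor $t2, $t2, $t3 → $t2=6^35=37
sub $t2, $t2, $t0 → $t2=37-9=28
add $t0, $t0, 1 → $t0=9+1=10
cmp $t0, 10  (cmp 10,10)
bne loop: not taken
halt.
Total executed instructions: 34.

34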